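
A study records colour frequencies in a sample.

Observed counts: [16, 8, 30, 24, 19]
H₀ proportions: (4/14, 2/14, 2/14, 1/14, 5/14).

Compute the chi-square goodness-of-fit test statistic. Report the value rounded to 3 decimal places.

test statistic = 75.359

n = 97; E_i = n·p_i = [27.71, 13.86, 13.86, 6.93, 34.64]
χ² = (16−27.71)²/27.71 + (8−13.86)²/13.86 + (30−13.86)²/13.86 + (24−6.93)²/6.93 + (19−34.64)²/34.64 = 75.3588
df = 4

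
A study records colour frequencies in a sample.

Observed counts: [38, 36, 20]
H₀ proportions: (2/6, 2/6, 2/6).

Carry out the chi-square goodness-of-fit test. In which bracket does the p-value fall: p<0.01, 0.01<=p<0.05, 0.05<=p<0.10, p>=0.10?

n = 94; E_i = n·p_i = [31.33, 31.33, 31.33]
χ² = (38−31.33)²/31.33 + (36−31.33)²/31.33 + (20−31.33)²/31.33 = 6.2128
df = 2
p-value (upper-tail) = 0.04476
→ bracket: 0.01<=p<0.05

p-value bracket: 0.01<=p<0.05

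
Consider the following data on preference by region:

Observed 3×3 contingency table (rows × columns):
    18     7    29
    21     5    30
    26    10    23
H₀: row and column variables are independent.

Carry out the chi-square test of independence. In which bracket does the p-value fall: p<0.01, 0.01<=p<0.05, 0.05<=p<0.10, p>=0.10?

p-value bracket: p>=0.10

Row totals [54, 56, 59], col totals [65, 22, 82], n=169
χ² = (18−20.77)²/20.77 + (7−7.03)²/7.03 + (29−26.20)²/26.20 + (21−21.54)²/21.54 + (5−7.29)²/7.29 + (30−27.17)²/27.17 + (26−22.69)²/22.69 + (10−7.68)²/7.68 + (23−28.63)²/28.63 = 3.9843
df = 4
p-value (upper-tail) = 0.40813
→ bracket: p>=0.10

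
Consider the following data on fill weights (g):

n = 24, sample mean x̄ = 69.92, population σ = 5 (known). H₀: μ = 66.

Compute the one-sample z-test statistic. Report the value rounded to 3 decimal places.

SE = σ/√n = 5/√24 = 1.0206
z = (x̄−μ₀)/SE = (69.92−66)/1.0206 = 3.8408

test statistic = 3.841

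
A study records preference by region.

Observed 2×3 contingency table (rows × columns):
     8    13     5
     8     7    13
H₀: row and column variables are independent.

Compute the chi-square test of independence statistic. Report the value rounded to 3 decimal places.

Row totals [26, 28], col totals [16, 20, 18], n=54
χ² = (8−7.70)²/7.70 + (13−9.63)²/9.63 + (5−8.67)²/8.67 + (8−8.30)²/8.30 + (7−10.37)²/10.37 + (13−9.33)²/9.33 = 5.2887
df = 2

test statistic = 5.289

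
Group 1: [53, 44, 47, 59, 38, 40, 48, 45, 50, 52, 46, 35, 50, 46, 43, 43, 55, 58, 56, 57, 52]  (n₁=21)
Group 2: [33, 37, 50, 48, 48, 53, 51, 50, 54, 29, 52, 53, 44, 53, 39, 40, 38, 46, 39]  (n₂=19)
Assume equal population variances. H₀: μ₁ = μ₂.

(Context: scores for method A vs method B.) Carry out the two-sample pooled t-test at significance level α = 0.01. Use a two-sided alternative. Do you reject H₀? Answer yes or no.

x̄₁=48.429, s₁=6.683, n₁=21
x̄₂=45.105, s₂=7.593, n₂=19
s_p² = [20·6.683² + 18·7.593²]/38 = 50.8140
SE = √(s_p²·(1/21+1/19)) = 2.2570
t = (48.429−45.105)/2.2570 = 1.4724
df = 38
p-value (two-sided) = 0.14914
At α=0.01: p ≥ α → fail to reject H₀

reject H₀: no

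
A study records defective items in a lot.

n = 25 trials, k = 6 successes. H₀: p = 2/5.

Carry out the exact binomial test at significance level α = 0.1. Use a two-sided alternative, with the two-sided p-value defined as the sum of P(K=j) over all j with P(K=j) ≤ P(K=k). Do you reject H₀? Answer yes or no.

reject H₀: no

Exact binomial: n=25, k=6, p₀=2/5=0.4000
P(X=j) = C(n,j)·p₀^j·(1−p₀)^(n−j); p = Σ P(X=j) over j with P(X=j) ≤ P(X=6)
p-value (two-sided) = 0.15137
At α=0.1: p ≥ α → fail to reject H₀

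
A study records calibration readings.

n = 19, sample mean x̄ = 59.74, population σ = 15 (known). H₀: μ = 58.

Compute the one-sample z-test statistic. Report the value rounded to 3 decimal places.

test statistic = 0.506

SE = σ/√n = 15/√19 = 3.4412
z = (x̄−μ₀)/SE = (59.74−58)/3.4412 = 0.5056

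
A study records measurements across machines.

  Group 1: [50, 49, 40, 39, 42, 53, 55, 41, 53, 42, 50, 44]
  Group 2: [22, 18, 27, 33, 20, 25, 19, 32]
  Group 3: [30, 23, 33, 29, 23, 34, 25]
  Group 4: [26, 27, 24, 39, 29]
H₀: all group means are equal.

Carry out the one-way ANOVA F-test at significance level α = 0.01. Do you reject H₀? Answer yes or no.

Group means [46.50, 24.50, 28.14, 29.00], grand mean 34.250
SSB = Σnᵢ(x̄ᵢ−x̄)² = 2960.143; SSW = ΣΣ(x−x̄ᵢ)² = 859.857
MSB = 2960.143/3 = 986.7143; MSW = 859.857/28 = 30.7092
F = MSB/MSW = 32.1309
df = (3, 28)
p-value (upper-tail) = 0.00000
At α=0.01: p < α → reject H₀

reject H₀: yes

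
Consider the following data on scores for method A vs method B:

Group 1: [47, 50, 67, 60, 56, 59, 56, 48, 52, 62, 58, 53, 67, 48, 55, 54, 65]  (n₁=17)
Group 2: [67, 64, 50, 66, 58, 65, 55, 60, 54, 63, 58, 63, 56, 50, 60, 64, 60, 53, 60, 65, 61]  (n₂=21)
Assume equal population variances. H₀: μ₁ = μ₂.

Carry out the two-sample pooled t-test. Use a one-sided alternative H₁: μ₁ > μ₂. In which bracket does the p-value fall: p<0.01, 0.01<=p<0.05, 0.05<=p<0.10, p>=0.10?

x̄₁=56.294, s₁=6.430, n₁=17
x̄₂=59.619, s₂=5.084, n₂=21
s_p² = [16·6.430² + 20·5.084²]/36 = 32.7356
SE = √(s_p²·(1/17+1/21)) = 1.8667
t = (56.294−59.619)/1.8667 = -1.7812
df = 36
p-value (one-sided, H₁ greater) = 0.95834
→ bracket: p>=0.10

p-value bracket: p>=0.10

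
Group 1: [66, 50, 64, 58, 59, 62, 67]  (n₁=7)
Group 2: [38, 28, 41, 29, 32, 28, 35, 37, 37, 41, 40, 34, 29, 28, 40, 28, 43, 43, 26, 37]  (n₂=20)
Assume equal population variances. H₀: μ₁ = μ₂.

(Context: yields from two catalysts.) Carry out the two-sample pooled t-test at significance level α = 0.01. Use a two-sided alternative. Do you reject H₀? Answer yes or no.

reject H₀: yes

x̄₁=60.857, s₁=5.843, n₁=7
x̄₂=34.700, s₂=5.750, n₂=20
s_p² = [6·5.843² + 19·5.750²]/25 = 33.3223
SE = √(s_p²·(1/7+1/20)) = 2.5350
t = (60.857−34.700)/2.5350 = 10.3182
df = 25
p-value (two-sided) = 0.00000
At α=0.01: p < α → reject H₀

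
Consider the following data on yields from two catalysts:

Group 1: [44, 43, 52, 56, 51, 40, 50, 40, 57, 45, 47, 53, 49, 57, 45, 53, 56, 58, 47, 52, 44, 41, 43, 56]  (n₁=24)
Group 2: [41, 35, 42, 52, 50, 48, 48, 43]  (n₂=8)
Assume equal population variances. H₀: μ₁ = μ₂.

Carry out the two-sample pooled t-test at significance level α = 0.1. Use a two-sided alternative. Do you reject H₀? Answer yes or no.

reject H₀: yes

x̄₁=49.125, s₁=5.893, n₁=24
x̄₂=44.875, s₂=5.617, n₂=8
s_p² = [23·5.893² + 7·5.617²]/30 = 33.9833
SE = √(s_p²·(1/24+1/8)) = 2.3799
t = (49.125−44.875)/2.3799 = 1.7858
df = 30
p-value (two-sided) = 0.08425
At α=0.1: p < α → reject H₀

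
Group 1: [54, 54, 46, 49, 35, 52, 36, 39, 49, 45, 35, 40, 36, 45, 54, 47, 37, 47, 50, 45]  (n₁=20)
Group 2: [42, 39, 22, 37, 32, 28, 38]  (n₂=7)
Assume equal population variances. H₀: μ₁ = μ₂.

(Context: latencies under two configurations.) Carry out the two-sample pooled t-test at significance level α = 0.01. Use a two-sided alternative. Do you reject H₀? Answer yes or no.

x̄₁=44.750, s₁=6.664, n₁=20
x̄₂=34.000, s₂=7.047, n₂=7
s_p² = [19·6.664² + 6·7.047²]/25 = 45.6700
SE = √(s_p²·(1/20+1/7)) = 2.9678
t = (44.750−34.000)/2.9678 = 3.6222
df = 25
p-value (two-sided) = 0.00130
At α=0.01: p < α → reject H₀

reject H₀: yes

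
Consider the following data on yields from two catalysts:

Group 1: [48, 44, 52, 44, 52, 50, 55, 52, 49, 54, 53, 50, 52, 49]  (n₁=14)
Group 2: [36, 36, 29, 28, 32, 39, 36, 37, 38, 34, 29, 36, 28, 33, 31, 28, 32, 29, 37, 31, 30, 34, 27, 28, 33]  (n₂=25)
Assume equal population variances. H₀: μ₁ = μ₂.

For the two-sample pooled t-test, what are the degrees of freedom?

degrees of freedom = 37

df = n₁ + n₂ − 2 = 14 + 25 − 2 = 37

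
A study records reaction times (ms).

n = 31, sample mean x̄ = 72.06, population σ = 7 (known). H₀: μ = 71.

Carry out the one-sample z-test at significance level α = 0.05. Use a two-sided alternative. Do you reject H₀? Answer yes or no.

SE = σ/√n = 7/√31 = 1.2572
z = (x̄−μ₀)/SE = (72.06−71)/1.2572 = 0.8431
p-value (two-sided) = 0.39916
At α=0.05: p ≥ α → fail to reject H₀

reject H₀: no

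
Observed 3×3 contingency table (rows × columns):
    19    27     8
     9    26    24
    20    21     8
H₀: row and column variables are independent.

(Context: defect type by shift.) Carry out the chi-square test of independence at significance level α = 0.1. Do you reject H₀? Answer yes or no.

reject H₀: yes

Row totals [54, 59, 49], col totals [48, 74, 40], n=162
χ² = (19−16.00)²/16.00 + (27−24.67)²/24.67 + (8−13.33)²/13.33 + (9−17.48)²/17.48 + (26−26.95)²/26.95 + (24−14.57)²/14.57 + (20−14.52)²/14.52 + (21−22.38)²/22.38 + (8−12.10)²/12.10 = 16.7154
df = 4
p-value (upper-tail) = 0.00220
At α=0.1: p < α → reject H₀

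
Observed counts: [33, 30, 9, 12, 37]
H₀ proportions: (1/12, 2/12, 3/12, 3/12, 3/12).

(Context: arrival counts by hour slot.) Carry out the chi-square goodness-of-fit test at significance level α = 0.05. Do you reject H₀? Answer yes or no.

reject H₀: yes

n = 121; E_i = n·p_i = [10.08, 20.17, 30.25, 30.25, 30.25]
χ² = (33−10.08)²/10.08 + (30−20.17)²/20.17 + (9−30.25)²/30.25 + (12−30.25)²/30.25 + (37−30.25)²/30.25 = 84.3223
df = 4
p-value (upper-tail) = 0.00000
At α=0.05: p < α → reject H₀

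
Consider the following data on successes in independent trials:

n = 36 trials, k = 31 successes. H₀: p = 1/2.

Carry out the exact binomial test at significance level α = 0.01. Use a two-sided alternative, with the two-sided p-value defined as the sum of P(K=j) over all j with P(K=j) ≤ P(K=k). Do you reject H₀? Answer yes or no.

Exact binomial: n=36, k=31, p₀=1/2=0.5000
P(X=j) = C(n,j)·p₀^j·(1−p₀)^(n−j); p = Σ P(X=j) over j with P(X=j) ≤ P(X=31)
p-value (two-sided) = 0.00001
At α=0.01: p < α → reject H₀

reject H₀: yes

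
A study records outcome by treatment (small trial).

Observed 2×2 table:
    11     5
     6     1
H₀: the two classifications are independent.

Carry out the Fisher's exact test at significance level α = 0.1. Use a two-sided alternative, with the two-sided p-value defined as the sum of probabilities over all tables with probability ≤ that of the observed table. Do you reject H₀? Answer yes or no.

reject H₀: no

Margins: r₁=16, r₂=7, c₁=17, c₂=6, n=23
p_obs = C(16,11)·C(7,6)/C(23,17); sum pmf over tables with pmf ≤ p_obs
p-value (two-sided) = 0.62139
At α=0.1: p ≥ α → fail to reject H₀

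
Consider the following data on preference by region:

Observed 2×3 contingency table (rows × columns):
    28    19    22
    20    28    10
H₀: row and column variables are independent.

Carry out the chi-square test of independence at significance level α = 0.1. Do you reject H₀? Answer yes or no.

Row totals [69, 58], col totals [48, 47, 32], n=127
χ² = (28−26.08)²/26.08 + (19−25.54)²/25.54 + (22−17.39)²/17.39 + (20−21.92)²/21.92 + (28−21.46)²/21.46 + (10−14.61)²/14.61 = 6.6539
df = 2
p-value (upper-tail) = 0.03590
At α=0.1: p < α → reject H₀

reject H₀: yes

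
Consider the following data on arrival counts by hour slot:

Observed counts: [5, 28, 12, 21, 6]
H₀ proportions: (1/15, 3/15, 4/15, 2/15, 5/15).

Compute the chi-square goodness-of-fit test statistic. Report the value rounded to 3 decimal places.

test statistic = 42.590

n = 72; E_i = n·p_i = [4.80, 14.40, 19.20, 9.60, 24.00]
χ² = (5−4.80)²/4.80 + (28−14.40)²/14.40 + (12−19.20)²/19.20 + (21−9.60)²/9.60 + (6−24.00)²/24.00 = 42.5903
df = 4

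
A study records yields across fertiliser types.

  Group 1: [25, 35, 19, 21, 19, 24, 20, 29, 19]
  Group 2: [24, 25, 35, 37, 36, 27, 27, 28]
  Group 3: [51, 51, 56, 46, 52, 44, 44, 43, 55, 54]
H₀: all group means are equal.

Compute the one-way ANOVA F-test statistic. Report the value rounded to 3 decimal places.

Group means [23.44, 29.88, 49.60], grand mean 35.037
SSB = Σnᵢ(x̄ᵢ−x̄)² = 3543.466; SSW = ΣΣ(x−x̄ᵢ)² = 655.497
MSB = 3543.466/2 = 1771.7329; MSW = 655.497/24 = 27.3124
F = MSB/MSW = 64.8692
df = (2, 24)

test statistic = 64.869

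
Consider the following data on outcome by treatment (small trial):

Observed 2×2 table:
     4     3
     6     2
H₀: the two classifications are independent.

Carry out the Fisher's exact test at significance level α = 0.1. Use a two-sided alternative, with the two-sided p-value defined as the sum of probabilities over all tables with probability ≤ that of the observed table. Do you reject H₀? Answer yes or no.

reject H₀: no

Margins: r₁=7, r₂=8, c₁=10, c₂=5, n=15
p_obs = C(7,4)·C(8,6)/C(15,10); sum pmf over tables with pmf ≤ p_obs
p-value (two-sided) = 0.60839
At α=0.1: p ≥ α → fail to reject H₀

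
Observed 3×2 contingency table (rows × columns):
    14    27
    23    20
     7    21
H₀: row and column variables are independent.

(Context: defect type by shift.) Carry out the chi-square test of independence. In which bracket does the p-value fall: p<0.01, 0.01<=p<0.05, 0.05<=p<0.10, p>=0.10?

Row totals [41, 43, 28], col totals [44, 68], n=112
χ² = (14−16.11)²/16.11 + (27−24.89)²/24.89 + (23−16.89)²/16.89 + (20−26.11)²/26.11 + (7−11.00)²/11.00 + (21−17.00)²/17.00 = 6.4862
df = 2
p-value (upper-tail) = 0.03904
→ bracket: 0.01<=p<0.05

p-value bracket: 0.01<=p<0.05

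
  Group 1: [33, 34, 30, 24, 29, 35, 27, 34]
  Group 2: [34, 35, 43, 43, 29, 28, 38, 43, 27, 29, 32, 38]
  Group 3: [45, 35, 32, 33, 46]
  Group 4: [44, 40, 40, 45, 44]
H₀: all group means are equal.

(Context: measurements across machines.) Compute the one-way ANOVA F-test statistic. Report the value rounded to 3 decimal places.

Group means [30.75, 34.92, 38.20, 42.60], grand mean 35.633
SSB = Σnᵢ(x̄ᵢ−x̄)² = 472.550; SSW = ΣΣ(x−x̄ᵢ)² = 718.417
MSB = 472.550/3 = 157.5167; MSW = 718.417/26 = 27.6314
F = MSB/MSW = 5.7006
df = (3, 26)

test statistic = 5.701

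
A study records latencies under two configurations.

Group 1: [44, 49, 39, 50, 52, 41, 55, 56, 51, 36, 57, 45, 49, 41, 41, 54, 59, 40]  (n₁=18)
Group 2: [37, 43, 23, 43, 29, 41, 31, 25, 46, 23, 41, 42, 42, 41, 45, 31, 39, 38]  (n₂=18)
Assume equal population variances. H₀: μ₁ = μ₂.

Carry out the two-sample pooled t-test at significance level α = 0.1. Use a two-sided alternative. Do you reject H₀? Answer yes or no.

reject H₀: yes

x̄₁=47.722, s₁=7.036, n₁=18
x̄₂=36.667, s₂=7.631, n₂=18
s_p² = [17·7.036² + 17·7.631²]/34 = 53.8709
SE = √(s_p²·(1/18+1/18)) = 2.4466
t = (47.722−36.667)/2.4466 = 4.5188
df = 34
p-value (two-sided) = 0.00007
At α=0.1: p < α → reject H₀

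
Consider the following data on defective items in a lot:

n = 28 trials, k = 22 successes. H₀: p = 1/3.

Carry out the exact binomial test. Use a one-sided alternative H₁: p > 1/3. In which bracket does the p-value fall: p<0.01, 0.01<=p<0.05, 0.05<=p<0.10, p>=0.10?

p-value bracket: p<0.01

Exact binomial: n=28, k=22, p₀=1/3=0.3333
P(X≥22) from Σ C(n,i)·p₀^i·(1−p₀)^(n−i)
p-value (one-sided, H₁ greater) = 0.00000
→ bracket: p<0.01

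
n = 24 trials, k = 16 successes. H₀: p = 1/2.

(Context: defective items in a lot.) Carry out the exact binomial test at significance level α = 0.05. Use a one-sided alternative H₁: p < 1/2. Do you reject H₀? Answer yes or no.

reject H₀: no

Exact binomial: n=24, k=16, p₀=1/2=0.5000
P(X≤16) from Σ C(n,i)·p₀^i·(1−p₀)^(n−i)
p-value (one-sided, H₁ less) = 0.96804
At α=0.05: p ≥ α → fail to reject H₀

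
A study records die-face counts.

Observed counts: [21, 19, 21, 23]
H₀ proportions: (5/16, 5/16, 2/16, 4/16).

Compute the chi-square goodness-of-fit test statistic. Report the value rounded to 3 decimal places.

n = 84; E_i = n·p_i = [26.25, 26.25, 10.50, 21.00]
χ² = (21−26.25)²/26.25 + (19−26.25)²/26.25 + (21−10.50)²/10.50 + (23−21.00)²/21.00 = 13.7429
df = 3

test statistic = 13.743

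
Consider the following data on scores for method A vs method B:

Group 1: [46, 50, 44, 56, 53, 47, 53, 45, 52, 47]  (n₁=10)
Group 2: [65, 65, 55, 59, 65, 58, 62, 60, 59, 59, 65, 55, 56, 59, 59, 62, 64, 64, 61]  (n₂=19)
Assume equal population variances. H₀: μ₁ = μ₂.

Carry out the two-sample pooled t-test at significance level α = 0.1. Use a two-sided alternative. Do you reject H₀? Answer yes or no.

reject H₀: yes

x̄₁=49.300, s₁=4.057, n₁=10
x̄₂=60.632, s₂=3.403, n₂=19
s_p² = [9·4.057² + 18·3.403²]/27 = 13.2045
SE = √(s_p²·(1/10+1/19)) = 1.4197
t = (49.300−60.632)/1.4197 = -7.9819
df = 27
p-value (two-sided) = 0.00000
At α=0.1: p < α → reject H₀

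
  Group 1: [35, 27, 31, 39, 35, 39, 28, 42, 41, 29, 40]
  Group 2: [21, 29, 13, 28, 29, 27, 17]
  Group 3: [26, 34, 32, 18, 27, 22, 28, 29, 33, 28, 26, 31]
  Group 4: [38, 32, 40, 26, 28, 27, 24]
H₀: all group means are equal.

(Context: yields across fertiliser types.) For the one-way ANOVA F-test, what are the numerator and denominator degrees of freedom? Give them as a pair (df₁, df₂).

k = 4 groups, N = 37 total
df = (k−1, N−k) = (4−1, 37−4) = (3, 33)

degrees of freedom = [3, 33]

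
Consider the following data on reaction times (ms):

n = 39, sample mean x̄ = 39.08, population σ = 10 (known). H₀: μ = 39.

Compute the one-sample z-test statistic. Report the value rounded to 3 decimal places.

test statistic = 0.050

SE = σ/√n = 10/√39 = 1.6013
z = (x̄−μ₀)/SE = (39.08−39)/1.6013 = 0.0500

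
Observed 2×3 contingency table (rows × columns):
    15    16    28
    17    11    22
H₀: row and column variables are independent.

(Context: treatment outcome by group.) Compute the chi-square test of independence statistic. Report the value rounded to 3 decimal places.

Row totals [59, 50], col totals [32, 27, 50], n=109
χ² = (15−17.32)²/17.32 + (16−14.61)²/14.61 + (28−27.06)²/27.06 + (17−14.68)²/14.68 + (11−12.39)²/12.39 + (22−22.94)²/22.94 = 1.0349
df = 2

test statistic = 1.035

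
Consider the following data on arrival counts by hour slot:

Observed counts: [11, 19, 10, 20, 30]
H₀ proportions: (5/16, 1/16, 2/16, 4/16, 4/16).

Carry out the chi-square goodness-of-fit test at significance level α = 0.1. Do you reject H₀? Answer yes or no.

n = 90; E_i = n·p_i = [28.12, 5.62, 11.25, 22.50, 22.50]
χ² = (11−28.12)²/28.12 + (19−5.62)²/5.62 + (10−11.25)²/11.25 + (20−22.50)²/22.50 + (30−22.50)²/22.50 = 45.1467
df = 4
p-value (upper-tail) = 0.00000
At α=0.1: p < α → reject H₀

reject H₀: yes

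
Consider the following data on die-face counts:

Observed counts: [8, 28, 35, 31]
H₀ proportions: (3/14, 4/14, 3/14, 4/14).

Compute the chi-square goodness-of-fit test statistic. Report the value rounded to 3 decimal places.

test statistic = 16.851

n = 102; E_i = n·p_i = [21.86, 29.14, 21.86, 29.14]
χ² = (8−21.86)²/21.86 + (28−29.14)²/29.14 + (35−21.86)²/21.86 + (31−29.14)²/29.14 = 16.8513
df = 3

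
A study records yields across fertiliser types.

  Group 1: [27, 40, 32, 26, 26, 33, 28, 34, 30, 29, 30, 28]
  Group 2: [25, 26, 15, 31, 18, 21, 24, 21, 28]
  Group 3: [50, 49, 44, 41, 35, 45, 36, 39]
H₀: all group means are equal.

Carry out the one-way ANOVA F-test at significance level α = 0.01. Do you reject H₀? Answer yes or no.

Group means [30.25, 23.22, 42.38], grand mean 31.414
SSB = Σnᵢ(x̄ᵢ−x̄)² = 1581.354; SSW = ΣΣ(x−x̄ᵢ)² = 597.681
MSB = 1581.354/2 = 790.6770; MSW = 597.681/26 = 22.9877
F = MSB/MSW = 34.3956
df = (2, 26)
p-value (upper-tail) = 0.00000
At α=0.01: p < α → reject H₀

reject H₀: yes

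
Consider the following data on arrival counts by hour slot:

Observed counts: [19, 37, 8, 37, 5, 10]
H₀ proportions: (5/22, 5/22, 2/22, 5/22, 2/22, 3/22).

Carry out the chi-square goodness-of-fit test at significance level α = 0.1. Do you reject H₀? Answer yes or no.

n = 116; E_i = n·p_i = [26.36, 26.36, 10.55, 26.36, 10.55, 15.82]
χ² = (19−26.36)²/26.36 + (37−26.36)²/26.36 + (8−10.55)²/10.55 + (37−26.36)²/26.36 + (5−10.55)²/10.55 + (10−15.82)²/15.82 = 16.3098
df = 5
p-value (upper-tail) = 0.00601
At α=0.1: p < α → reject H₀

reject H₀: yes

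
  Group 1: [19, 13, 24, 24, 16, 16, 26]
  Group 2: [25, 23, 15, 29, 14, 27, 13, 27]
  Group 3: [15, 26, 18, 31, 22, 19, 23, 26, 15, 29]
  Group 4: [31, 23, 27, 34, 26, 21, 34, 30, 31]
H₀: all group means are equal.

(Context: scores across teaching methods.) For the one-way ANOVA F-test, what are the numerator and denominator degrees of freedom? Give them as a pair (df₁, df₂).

degrees of freedom = [3, 30]

k = 4 groups, N = 34 total
df = (k−1, N−k) = (4−1, 34−4) = (3, 30)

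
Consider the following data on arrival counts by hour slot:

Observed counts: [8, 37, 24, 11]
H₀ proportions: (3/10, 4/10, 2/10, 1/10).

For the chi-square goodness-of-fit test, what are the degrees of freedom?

degrees of freedom = 3

df = k − 1 = 4 − 1 = 3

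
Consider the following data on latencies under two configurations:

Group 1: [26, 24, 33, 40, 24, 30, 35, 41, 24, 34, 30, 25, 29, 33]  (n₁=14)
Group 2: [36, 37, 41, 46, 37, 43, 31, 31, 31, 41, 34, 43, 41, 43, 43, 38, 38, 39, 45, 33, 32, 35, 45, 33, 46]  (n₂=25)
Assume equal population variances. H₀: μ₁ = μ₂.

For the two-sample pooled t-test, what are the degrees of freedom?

degrees of freedom = 37

df = n₁ + n₂ − 2 = 14 + 25 − 2 = 37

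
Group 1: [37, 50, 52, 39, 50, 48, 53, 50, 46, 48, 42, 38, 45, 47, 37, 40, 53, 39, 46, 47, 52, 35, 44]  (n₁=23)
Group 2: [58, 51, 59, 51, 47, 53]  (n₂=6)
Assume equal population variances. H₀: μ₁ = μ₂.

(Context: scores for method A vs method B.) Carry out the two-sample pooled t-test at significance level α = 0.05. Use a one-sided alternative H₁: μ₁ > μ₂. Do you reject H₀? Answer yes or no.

x̄₁=45.130, s₁=5.691, n₁=23
x̄₂=53.167, s₂=4.579, n₂=6
s_p² = [22·5.691² + 5·4.579²]/27 = 30.2756
SE = √(s_p²·(1/23+1/6)) = 2.5224
t = (45.130−53.167)/2.5224 = -3.1860
df = 27
p-value (one-sided, H₁ greater) = 0.99819
At α=0.05: p ≥ α → fail to reject H₀

reject H₀: no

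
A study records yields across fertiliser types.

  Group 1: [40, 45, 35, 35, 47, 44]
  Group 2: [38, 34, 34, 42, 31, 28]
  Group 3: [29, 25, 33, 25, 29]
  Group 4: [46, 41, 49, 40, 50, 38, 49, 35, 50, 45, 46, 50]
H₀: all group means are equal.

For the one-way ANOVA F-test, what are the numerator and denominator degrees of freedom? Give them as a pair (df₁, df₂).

degrees of freedom = [3, 25]

k = 4 groups, N = 29 total
df = (k−1, N−k) = (4−1, 29−4) = (3, 25)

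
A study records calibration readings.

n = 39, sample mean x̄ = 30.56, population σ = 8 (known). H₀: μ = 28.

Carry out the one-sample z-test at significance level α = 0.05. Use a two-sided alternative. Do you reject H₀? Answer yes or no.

SE = σ/√n = 8/√39 = 1.2810
z = (x̄−μ₀)/SE = (30.56−28)/1.2810 = 1.9984
p-value (two-sided) = 0.04567
At α=0.05: p < α → reject H₀

reject H₀: yes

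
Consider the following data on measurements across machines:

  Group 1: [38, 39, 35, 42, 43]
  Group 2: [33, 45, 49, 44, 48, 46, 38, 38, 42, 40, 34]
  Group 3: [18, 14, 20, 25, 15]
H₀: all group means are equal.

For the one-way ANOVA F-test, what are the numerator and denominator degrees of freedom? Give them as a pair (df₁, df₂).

degrees of freedom = [2, 18]

k = 3 groups, N = 21 total
df = (k−1, N−k) = (3−1, 21−3) = (2, 18)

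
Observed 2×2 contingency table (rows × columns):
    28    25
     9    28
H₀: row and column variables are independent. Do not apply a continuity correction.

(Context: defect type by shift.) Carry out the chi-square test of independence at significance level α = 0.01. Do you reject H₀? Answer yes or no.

Row totals [53, 37], col totals [37, 53], n=90
χ² = (28−21.79)²/21.79 + (25−31.21)²/31.21 + (9−15.21)²/15.21 + (28−21.79)²/21.79 = 7.3133
df = 1
p-value (upper-tail) = 0.00684
At α=0.01: p < α → reject H₀

reject H₀: yes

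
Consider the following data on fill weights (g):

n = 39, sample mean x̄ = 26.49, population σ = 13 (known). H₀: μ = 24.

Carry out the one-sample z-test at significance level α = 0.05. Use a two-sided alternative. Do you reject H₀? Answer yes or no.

reject H₀: no

SE = σ/√n = 13/√39 = 2.0817
z = (x̄−μ₀)/SE = (26.49−24)/2.0817 = 1.1962
p-value (two-sided) = 0.23164
At α=0.05: p ≥ α → fail to reject H₀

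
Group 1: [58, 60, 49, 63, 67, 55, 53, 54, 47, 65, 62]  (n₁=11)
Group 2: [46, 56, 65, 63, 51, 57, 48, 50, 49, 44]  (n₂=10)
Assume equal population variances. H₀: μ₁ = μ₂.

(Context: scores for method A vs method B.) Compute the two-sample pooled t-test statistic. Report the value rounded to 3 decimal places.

x̄₁=57.545, s₁=6.517, n₁=11
x̄₂=52.900, s₂=7.094, n₂=10
s_p² = [10·6.517² + 9·7.094²]/19 = 46.1909
SE = √(s_p²·(1/11+1/10)) = 2.9696
t = (57.545−52.900)/2.9696 = 1.5644
df = 19

test statistic = 1.564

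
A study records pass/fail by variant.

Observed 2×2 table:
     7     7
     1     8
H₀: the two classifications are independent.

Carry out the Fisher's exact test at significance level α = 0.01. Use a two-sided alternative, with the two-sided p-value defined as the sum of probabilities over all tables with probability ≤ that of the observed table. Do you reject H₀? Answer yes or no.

Margins: r₁=14, r₂=9, c₁=8, c₂=15, n=23
p_obs = C(14,7)·C(9,1)/C(23,8); sum pmf over tables with pmf ≤ p_obs
p-value (two-sided) = 0.08576
At α=0.01: p ≥ α → fail to reject H₀

reject H₀: no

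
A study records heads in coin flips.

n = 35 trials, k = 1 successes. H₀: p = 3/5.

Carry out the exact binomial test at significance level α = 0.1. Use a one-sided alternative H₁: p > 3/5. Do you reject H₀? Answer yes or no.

reject H₀: no

Exact binomial: n=35, k=1, p₀=3/5=0.6000
P(X≥1) from Σ C(n,i)·p₀^i·(1−p₀)^(n−i)
p-value (one-sided, H₁ greater) = 1.00000
At α=0.1: p ≥ α → fail to reject H₀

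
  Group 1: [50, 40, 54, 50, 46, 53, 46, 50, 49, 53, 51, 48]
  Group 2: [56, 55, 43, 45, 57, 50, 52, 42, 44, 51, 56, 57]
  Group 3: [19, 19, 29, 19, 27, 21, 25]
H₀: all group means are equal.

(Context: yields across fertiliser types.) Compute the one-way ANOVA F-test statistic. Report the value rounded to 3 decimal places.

test statistic = 88.050

Group means [49.17, 50.67, 22.71], grand mean 43.774
SSB = Σnᵢ(x̄ᵢ−x̄)² = 4023.657; SSW = ΣΣ(x−x̄ᵢ)² = 639.762
MSB = 4023.657/2 = 2011.8287; MSW = 639.762/28 = 22.8486
F = MSB/MSW = 88.0503
df = (2, 28)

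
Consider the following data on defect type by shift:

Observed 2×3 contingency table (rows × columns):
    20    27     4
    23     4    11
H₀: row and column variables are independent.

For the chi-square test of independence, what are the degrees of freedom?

degrees of freedom = 2

df = (r−1)(c−1) = (2−1)·(3−1) = 2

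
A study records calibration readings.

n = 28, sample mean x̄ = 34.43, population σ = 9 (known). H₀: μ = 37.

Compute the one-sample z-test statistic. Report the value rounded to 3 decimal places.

test statistic = -1.511

SE = σ/√n = 9/√28 = 1.7008
z = (x̄−μ₀)/SE = (34.43−37)/1.7008 = -1.5110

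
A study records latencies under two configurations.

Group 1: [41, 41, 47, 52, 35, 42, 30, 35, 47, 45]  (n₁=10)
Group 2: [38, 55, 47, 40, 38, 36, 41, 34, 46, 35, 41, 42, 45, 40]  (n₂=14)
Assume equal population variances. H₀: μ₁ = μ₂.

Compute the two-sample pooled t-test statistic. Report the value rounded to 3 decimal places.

test statistic = 0.086

x̄₁=41.500, s₁=6.671, n₁=10
x̄₂=41.286, s₂=5.567, n₂=14
s_p² = [9·6.671² + 13·5.567²]/22 = 36.5162
SE = √(s_p²·(1/10+1/14)) = 2.5020
t = (41.500−41.286)/2.5020 = 0.0856
df = 22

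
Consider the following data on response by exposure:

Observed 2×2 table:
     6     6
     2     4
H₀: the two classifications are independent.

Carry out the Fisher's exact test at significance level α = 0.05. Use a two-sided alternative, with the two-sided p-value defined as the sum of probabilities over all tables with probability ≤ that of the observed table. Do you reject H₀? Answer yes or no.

Margins: r₁=12, r₂=6, c₁=8, c₂=10, n=18
p_obs = C(12,6)·C(6,2)/C(18,8); sum pmf over tables with pmf ≤ p_obs
p-value (two-sided) = 0.63801
At α=0.05: p ≥ α → fail to reject H₀

reject H₀: no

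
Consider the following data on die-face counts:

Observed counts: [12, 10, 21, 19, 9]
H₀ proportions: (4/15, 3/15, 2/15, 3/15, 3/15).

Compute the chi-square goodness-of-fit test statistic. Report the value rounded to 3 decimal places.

n = 71; E_i = n·p_i = [18.93, 14.20, 9.47, 14.20, 14.20]
χ² = (12−18.93)²/18.93 + (10−14.20)²/14.20 + (21−9.47)²/9.47 + (19−14.20)²/14.20 + (9−14.20)²/14.20 = 21.3592
df = 4

test statistic = 21.359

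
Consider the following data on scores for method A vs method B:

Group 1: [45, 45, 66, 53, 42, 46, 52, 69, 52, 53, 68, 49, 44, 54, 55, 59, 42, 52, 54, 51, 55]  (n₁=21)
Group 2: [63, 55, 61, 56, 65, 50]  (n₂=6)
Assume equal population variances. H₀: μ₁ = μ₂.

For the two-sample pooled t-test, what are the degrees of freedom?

degrees of freedom = 25

df = n₁ + n₂ − 2 = 21 + 6 − 2 = 25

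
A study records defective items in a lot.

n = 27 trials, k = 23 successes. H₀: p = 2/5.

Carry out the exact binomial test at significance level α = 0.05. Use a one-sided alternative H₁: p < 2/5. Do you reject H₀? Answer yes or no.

reject H₀: no

Exact binomial: n=27, k=23, p₀=2/5=0.4000
P(X≤23) from Σ C(n,i)·p₀^i·(1−p₀)^(n−i)
p-value (one-sided, H₁ less) = 1.00000
At α=0.05: p ≥ α → fail to reject H₀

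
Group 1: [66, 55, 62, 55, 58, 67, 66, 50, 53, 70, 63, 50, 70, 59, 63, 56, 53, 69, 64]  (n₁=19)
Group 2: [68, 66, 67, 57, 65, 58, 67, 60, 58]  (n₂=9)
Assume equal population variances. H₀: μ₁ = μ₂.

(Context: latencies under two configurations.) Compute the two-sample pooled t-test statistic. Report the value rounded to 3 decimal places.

test statistic = -0.977

x̄₁=60.474, s₁=6.686, n₁=19
x̄₂=62.889, s₂=4.540, n₂=9
s_p² = [18·6.686² + 8·4.540²]/26 = 37.2933
SE = √(s_p²·(1/19+1/9)) = 2.4711
t = (60.474−62.889)/2.4711 = -0.9774
df = 26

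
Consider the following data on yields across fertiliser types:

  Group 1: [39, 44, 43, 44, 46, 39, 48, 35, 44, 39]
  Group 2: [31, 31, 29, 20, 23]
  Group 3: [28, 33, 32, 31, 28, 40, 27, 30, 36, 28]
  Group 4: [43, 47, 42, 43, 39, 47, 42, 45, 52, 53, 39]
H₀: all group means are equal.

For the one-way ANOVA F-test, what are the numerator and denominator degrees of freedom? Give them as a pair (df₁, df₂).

k = 4 groups, N = 36 total
df = (k−1, N−k) = (4−1, 36−4) = (3, 32)

degrees of freedom = [3, 32]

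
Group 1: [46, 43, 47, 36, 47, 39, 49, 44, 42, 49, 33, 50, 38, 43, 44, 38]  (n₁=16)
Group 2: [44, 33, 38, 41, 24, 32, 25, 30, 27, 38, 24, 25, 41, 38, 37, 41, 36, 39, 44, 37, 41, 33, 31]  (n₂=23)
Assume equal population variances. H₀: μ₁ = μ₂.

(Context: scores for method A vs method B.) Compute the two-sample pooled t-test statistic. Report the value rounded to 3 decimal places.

x̄₁=43.000, s₁=5.033, n₁=16
x̄₂=34.739, s₂=6.468, n₂=23
s_p² = [15·5.033² + 22·6.468²]/37 = 35.1469
SE = √(s_p²·(1/16+1/23)) = 1.9300
t = (43.000−34.739)/1.9300 = 4.2803
df = 37

test statistic = 4.280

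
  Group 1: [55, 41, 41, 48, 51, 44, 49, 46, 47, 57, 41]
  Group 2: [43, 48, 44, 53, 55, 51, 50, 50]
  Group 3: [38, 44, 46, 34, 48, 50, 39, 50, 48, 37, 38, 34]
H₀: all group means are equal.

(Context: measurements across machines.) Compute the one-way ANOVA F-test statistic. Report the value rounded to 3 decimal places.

Group means [47.27, 49.25, 42.17], grand mean 45.806
SSB = Σnᵢ(x̄ᵢ−x̄)² = 277.490; SSW = ΣΣ(x−x̄ᵢ)² = 835.348
MSB = 277.490/2 = 138.7451; MSW = 835.348/28 = 29.8339
F = MSB/MSW = 4.6506
df = (2, 28)

test statistic = 4.651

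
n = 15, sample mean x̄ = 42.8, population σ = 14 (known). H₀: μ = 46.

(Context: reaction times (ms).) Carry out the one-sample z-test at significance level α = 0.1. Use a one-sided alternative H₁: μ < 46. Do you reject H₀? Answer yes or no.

SE = σ/√n = 14/√15 = 3.6148
z = (x̄−μ₀)/SE = (42.8−46)/3.6148 = -0.8853
p-value (one-sided, H₁ less) = 0.18801
At α=0.1: p ≥ α → fail to reject H₀

reject H₀: no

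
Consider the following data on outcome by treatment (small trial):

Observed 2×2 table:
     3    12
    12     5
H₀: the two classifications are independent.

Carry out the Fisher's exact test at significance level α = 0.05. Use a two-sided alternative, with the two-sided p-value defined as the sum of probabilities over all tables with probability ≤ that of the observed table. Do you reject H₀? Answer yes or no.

Margins: r₁=15, r₂=17, c₁=15, c₂=17, n=32
p_obs = C(15,3)·C(17,12)/C(32,15); sum pmf over tables with pmf ≤ p_obs
p-value (two-sided) = 0.00601
At α=0.05: p < α → reject H₀

reject H₀: yes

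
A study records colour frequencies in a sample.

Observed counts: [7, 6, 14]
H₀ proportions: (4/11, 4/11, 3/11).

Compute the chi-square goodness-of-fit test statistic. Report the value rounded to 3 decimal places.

test statistic = 8.275

n = 27; E_i = n·p_i = [9.82, 9.82, 7.36]
χ² = (7−9.82)²/9.82 + (6−9.82)²/9.82 + (14−7.36)²/7.36 = 8.2747
df = 2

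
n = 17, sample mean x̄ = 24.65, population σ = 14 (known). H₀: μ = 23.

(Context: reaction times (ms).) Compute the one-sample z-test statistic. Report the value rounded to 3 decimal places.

test statistic = 0.486

SE = σ/√n = 14/√17 = 3.3955
z = (x̄−μ₀)/SE = (24.65−23)/3.3955 = 0.4859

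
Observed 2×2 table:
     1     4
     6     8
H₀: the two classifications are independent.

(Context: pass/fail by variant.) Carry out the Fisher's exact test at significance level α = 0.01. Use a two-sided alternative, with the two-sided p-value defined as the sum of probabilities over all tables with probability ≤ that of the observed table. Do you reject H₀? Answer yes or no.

Margins: r₁=5, r₂=14, c₁=7, c₂=12, n=19
p_obs = C(5,1)·C(14,6)/C(19,7); sum pmf over tables with pmf ≤ p_obs
p-value (two-sided) = 0.60268
At α=0.01: p ≥ α → fail to reject H₀

reject H₀: no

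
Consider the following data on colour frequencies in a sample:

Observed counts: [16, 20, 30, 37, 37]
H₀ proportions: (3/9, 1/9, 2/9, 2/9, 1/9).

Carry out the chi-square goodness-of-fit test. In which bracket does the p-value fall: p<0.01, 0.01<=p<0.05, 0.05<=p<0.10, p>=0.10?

n = 140; E_i = n·p_i = [46.67, 15.56, 31.11, 31.11, 15.56]
χ² = (16−46.67)²/46.67 + (20−15.56)²/15.56 + (30−31.11)²/31.11 + (37−31.11)²/31.11 + (37−15.56)²/15.56 = 52.1393
df = 4
p-value (upper-tail) = 0.00000
→ bracket: p<0.01

p-value bracket: p<0.01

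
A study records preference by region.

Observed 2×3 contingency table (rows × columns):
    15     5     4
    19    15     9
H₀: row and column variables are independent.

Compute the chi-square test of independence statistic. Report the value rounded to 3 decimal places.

test statistic = 2.181

Row totals [24, 43], col totals [34, 20, 13], n=67
χ² = (15−12.18)²/12.18 + (5−7.16)²/7.16 + (4−4.66)²/4.66 + (19−21.82)²/21.82 + (15−12.84)²/12.84 + (9−8.34)²/8.34 = 2.1810
df = 2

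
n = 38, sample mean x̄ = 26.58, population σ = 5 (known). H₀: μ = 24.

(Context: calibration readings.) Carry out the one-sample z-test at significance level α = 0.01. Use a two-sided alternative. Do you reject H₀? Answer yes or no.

SE = σ/√n = 5/√38 = 0.8111
z = (x̄−μ₀)/SE = (26.58−24)/0.8111 = 3.1808
p-value (two-sided) = 0.00147
At α=0.01: p < α → reject H₀

reject H₀: yes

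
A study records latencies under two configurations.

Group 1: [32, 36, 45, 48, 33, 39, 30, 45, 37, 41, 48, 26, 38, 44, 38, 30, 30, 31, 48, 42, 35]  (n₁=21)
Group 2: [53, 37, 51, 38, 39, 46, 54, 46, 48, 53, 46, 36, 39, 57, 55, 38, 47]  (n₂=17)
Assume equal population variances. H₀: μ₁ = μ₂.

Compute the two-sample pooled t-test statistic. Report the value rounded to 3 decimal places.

x̄₁=37.905, s₁=6.782, n₁=21
x̄₂=46.059, s₂=7.075, n₂=17
s_p² = [20·6.782² + 16·7.075²]/36 = 47.7986
SE = √(s_p²·(1/21+1/17)) = 2.2556
t = (37.905−46.059)/2.2556 = -3.6150
df = 36

test statistic = -3.615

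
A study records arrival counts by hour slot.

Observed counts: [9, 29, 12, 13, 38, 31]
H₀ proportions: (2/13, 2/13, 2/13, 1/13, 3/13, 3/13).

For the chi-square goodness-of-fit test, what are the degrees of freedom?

df = k − 1 = 6 − 1 = 5

degrees of freedom = 5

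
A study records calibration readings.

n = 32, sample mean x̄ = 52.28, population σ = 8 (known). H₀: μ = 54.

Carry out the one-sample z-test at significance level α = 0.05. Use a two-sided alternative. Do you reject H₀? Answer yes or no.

SE = σ/√n = 8/√32 = 1.4142
z = (x̄−μ₀)/SE = (52.28−54)/1.4142 = -1.2162
p-value (two-sided) = 0.22390
At α=0.05: p ≥ α → fail to reject H₀

reject H₀: no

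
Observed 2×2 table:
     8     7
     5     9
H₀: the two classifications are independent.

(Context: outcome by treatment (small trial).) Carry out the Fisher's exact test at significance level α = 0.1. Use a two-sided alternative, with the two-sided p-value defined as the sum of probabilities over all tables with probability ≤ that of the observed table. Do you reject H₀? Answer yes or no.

Margins: r₁=15, r₂=14, c₁=13, c₂=16, n=29
p_obs = C(15,8)·C(14,5)/C(29,13); sum pmf over tables with pmf ≤ p_obs
p-value (two-sided) = 0.46214
At α=0.1: p ≥ α → fail to reject H₀

reject H₀: no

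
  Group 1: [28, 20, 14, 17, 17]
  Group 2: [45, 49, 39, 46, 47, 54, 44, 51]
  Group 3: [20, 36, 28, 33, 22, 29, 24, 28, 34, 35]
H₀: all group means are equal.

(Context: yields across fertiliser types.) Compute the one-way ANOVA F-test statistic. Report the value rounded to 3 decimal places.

test statistic = 48.852

Group means [19.20, 46.88, 28.90], grand mean 33.043
SSB = Σnᵢ(x̄ᵢ−x̄)² = 2660.382; SSW = ΣΣ(x−x̄ᵢ)² = 544.575
MSB = 2660.382/2 = 1330.1908; MSW = 544.575/20 = 27.2287
F = MSB/MSW = 48.8524
df = (2, 20)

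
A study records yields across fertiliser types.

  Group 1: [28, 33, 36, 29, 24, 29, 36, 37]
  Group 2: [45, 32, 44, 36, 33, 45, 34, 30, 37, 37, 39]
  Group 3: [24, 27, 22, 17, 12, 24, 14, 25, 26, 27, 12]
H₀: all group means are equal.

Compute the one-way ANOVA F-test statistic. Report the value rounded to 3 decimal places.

Group means [31.50, 37.45, 20.91], grand mean 29.800
SSB = Σnᵢ(x̄ᵢ−x̄)² = 1537.164; SSW = ΣΣ(x−x̄ᵢ)² = 791.636
MSB = 1537.164/2 = 768.5818; MSW = 791.636/27 = 29.3199
F = MSB/MSW = 26.2137
df = (2, 27)

test statistic = 26.214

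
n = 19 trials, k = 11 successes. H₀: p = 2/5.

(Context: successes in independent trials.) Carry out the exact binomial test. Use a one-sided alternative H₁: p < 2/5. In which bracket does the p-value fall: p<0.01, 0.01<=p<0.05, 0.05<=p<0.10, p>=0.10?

Exact binomial: n=19, k=11, p₀=2/5=0.4000
P(X≤11) from Σ C(n,i)·p₀^i·(1−p₀)^(n−i)
p-value (one-sided, H₁ less) = 0.96477
→ bracket: p>=0.10

p-value bracket: p>=0.10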